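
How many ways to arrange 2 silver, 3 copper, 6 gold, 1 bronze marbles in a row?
12! / (2! × 3! × 6! × 1!) = 55440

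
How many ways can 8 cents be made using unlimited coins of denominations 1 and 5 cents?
Coefficient of x^8 in 1/(1-x^1) · 1/(1-x^5). Use j coins of 5 for j = 0..⌊8/5⌋ = 1, the rest in 1s: 1 + 1 = 2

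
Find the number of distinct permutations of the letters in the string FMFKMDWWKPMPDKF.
15! / (2! × 3! × 3! × 2! × 3! × 2!) = 756756000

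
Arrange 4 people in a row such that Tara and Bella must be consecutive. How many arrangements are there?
Treat the 2 as one block: (4-2+1)! × 2! = 6 × 2 = 12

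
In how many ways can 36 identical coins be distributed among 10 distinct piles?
C(36+10-1, 10-1) = C(45, 9) = 886163135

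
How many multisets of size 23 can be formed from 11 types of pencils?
C(23+11-1, 11-1) = C(33, 10) = 92561040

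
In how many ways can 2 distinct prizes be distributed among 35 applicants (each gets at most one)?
P(35,2) = 35!/(35-2)! = 1190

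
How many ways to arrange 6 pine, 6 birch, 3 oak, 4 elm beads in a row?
19! / (6! × 6! × 3! × 4!) = 1629547920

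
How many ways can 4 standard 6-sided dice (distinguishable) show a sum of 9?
Coefficient of x^9 in (x + x² + ... + x^6)^4. By inclusion-exclusion on dice exceeding 6: Σ_j (-1)^j C(4,j)·C(9-1-6j, 3) = C(4,0)·C(8,3) = 1·56 = 56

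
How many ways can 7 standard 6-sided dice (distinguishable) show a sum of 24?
Coefficient of x^24 in (x + x² + ... + x^6)^7. By inclusion-exclusion on dice exceeding 6: Σ_j (-1)^j C(7,j)·C(24-1-6j, 6) = C(7,0)·C(23,6) - C(7,1)·C(17,6) + C(7,2)·C(11,6) = 1·100947 - 7·12376 + 21·462 = 24017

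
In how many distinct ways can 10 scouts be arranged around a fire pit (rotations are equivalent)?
Circular: fix one position, arrange the rest. (10-1)! = 362880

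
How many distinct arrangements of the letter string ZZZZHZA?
7! / (5! × 1! × 1!) = 42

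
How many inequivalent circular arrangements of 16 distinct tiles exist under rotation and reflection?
(16-1)!/2 = 1307674368000/2 = 653837184000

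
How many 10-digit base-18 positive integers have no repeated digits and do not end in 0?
Last digit: 17 nonzero choices. First digit: 16 (nonzero, ≠last). Middle 8: P(16,8) = 518918400. Total = 141145804800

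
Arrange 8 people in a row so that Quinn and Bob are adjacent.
Treat as block: (8-1)! × 2! = 5040 × 2 = 10080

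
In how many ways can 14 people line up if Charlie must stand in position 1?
Fix one position: (14-1)! = 6227020800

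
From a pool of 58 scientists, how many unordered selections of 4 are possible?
C(58,4) = 58!/(4!×54!) = 424270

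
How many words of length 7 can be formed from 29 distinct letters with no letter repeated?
P(29,7) = 29!/(29-7)! = 7866331200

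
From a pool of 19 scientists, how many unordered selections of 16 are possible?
C(19,16) = 19!/(16!×3!) = 969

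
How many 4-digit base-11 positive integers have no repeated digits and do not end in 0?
Last digit: 10 nonzero choices. First digit: 9 (nonzero, ≠last). Middle 2: P(9,2) = 72. Total = 6480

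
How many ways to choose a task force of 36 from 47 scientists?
C(47,36) = 47!/(36!×11!) = 17417133617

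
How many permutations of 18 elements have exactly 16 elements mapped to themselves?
Choose the 16 fixed points C(18,16) = 153, derange the rest: !2 = Σ_{j=0}^{2} (-1)^j·2!/j! = 2 - 2 + 1 = 1. Product = 153 × 1 = 153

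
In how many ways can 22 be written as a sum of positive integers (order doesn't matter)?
Pentagonal recurrence p(n) = p(n-1) + p(n-2) - p(n-5) - p(n-7) + p(n-12) + p(n-15) - ... gives p(0..21) = 1, 1, 2, 3, 5, 7, 11, 15, 22, 30, 42, 56, 77, 101, 135, 176, 231, 297, 385, 490, 627, 792. p(22) = p(21) + p(20) - p(17) - p(15) + p(10) + p(7) - p(0) = 792 + 627 - 297 - 176 + 42 + 15 - 1 = 1002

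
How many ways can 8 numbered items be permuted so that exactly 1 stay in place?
Choose the 1 fixed point C(8,1) = 8, derange the rest: !7 = Σ_{j=0}^{7} (-1)^j·7!/j! = 5040 - 5040 + 2520 - 840 + 210 - 42 + 7 - 1 = 1854. Product = 8 × 1854 = 14832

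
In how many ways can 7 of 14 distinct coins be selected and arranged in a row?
P(14,7) = 14!/(14-7)! = 17297280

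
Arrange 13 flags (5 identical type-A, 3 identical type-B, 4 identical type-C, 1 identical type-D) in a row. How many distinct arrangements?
13! / (5! × 3! × 4! × 1!) = 360360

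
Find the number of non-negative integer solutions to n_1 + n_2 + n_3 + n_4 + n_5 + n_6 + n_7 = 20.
C(20+7-1, 7-1) = C(26, 6) = 230230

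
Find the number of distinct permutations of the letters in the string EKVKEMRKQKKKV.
13! / (6! × 1! × 2! × 1! × 2! × 1!) = 2162160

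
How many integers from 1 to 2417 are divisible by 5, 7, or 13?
⌊2417/5⌋+⌊2417/7⌋+⌊2417/13⌋ - ⌊2417/35⌋-⌊2417/65⌋-⌊2417/91⌋ + ⌊2417/455⌋ = 483+345+185 - 69-37-26 + 5 = 886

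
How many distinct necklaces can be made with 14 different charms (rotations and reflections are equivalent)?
(14-1)!/2 = 6227020800/2 = 3113510400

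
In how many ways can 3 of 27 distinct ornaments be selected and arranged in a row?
P(27,3) = 27!/(27-3)! = 17550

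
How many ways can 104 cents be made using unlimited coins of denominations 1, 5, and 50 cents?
Coefficient of x^104 in 1/(1-x^1) · 1/(1-x^5) · 1/(1-x^50). Case on j = number of 50-cent coins (j = 0..2); remainder r = 104 - 50j is made from {1,5} in ⌊r/5⌋+1 ways. r = 104, 54, 4 → 21 + 11 + 1 = 33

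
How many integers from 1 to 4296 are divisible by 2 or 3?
⌊4296/2⌋ + ⌊4296/3⌋ - ⌊4296/6⌋ = 2148 + 1432 - 716 = 2864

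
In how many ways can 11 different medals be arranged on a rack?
11! = 39916800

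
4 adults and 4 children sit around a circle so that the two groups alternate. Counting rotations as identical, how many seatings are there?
Fix one of the adults: (4-1)! ways for the remaining adults, × 4! ways for the children = 6 × 24 = 144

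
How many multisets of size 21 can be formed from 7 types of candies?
C(21+7-1, 7-1) = C(27, 6) = 296010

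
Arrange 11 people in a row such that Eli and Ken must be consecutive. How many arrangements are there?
Treat the 2 as one block: (11-2+1)! × 2! = 3628800 × 2 = 7257600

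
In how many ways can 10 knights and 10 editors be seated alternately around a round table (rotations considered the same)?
Fix one of the knights: (10-1)! ways for the remaining knights, × 10! ways for the editors = 362880 × 3628800 = 1316818944000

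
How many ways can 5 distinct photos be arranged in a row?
5! = 120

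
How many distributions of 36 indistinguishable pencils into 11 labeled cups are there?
C(36+11-1, 11-1) = C(46, 10) = 4076350421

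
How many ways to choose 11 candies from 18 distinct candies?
C(18,11) = 18!/(11!×7!) = 31824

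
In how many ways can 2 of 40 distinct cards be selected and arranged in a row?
P(40,2) = 40!/(40-2)! = 1560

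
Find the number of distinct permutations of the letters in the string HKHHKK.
6! / (3! × 3!) = 20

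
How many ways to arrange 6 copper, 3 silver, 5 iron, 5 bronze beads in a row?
19! / (6! × 3! × 5! × 5!) = 1955457504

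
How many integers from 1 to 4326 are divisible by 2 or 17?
⌊4326/2⌋ + ⌊4326/17⌋ - ⌊4326/34⌋ = 2163 + 254 - 127 = 2290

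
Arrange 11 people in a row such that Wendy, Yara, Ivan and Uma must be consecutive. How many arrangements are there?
Treat the 4 as one block: (11-4+1)! × 4! = 40320 × 24 = 967680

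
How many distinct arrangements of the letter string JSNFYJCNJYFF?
12! / (2! × 3! × 2! × 1! × 1! × 3!) = 3326400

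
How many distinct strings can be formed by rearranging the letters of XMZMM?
5! / (1! × 3! × 1!) = 20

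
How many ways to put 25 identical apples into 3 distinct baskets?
C(25+3-1, 3-1) = C(27, 2) = 351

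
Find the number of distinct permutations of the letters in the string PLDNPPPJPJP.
11! / (1! × 1! × 2! × 6! × 1!) = 27720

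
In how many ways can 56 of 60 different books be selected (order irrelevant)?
C(60,56) = 60!/(56!×4!) = 487635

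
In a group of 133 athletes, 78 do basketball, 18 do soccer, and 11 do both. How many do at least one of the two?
|A∪B| = |A| + |B| - |A∩B| = 78 + 18 - 11 = 85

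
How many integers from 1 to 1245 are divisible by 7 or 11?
⌊1245/7⌋ + ⌊1245/11⌋ - ⌊1245/77⌋ = 177 + 113 - 16 = 274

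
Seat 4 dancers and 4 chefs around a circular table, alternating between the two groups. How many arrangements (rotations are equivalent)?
Fix one of the dancers: (4-1)! ways for the remaining dancers, × 4! ways for the chefs = 6 × 24 = 144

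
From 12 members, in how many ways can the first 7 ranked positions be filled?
P(12,7) = 12!/(12-7)! = 3991680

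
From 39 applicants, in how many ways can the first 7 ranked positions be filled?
P(39,7) = 39!/(39-7)! = 77519922480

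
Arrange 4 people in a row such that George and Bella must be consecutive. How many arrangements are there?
Treat the 2 as one block: (4-2+1)! × 2! = 6 × 2 = 12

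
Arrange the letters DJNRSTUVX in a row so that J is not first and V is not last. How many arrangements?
By inclusion-exclusion: 9! - 2×(9-1)! + (9-2)! = 362880 - 80640 + 5040 = 287280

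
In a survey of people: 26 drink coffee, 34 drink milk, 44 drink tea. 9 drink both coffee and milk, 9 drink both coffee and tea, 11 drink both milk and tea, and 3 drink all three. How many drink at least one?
|A∪B∪C| = 26+34+44-9-9-11+3 = 78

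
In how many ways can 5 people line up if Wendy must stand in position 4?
Fix one position: (5-1)! = 24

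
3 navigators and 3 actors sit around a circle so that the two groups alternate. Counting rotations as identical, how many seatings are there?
Fix one of the navigators: (3-1)! ways for the remaining navigators, × 3! ways for the actors = 2 × 6 = 12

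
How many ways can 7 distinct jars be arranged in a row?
7! = 5040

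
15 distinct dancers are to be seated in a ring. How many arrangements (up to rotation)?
Circular: fix one position, arrange the rest. (15-1)! = 87178291200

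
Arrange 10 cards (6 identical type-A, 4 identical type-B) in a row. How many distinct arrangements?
10! / (6! × 4!) = 210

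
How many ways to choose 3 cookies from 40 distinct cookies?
C(40,3) = 40!/(3!×37!) = 9880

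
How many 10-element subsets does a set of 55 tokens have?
C(55,10) = 55!/(10!×45!) = 29248649430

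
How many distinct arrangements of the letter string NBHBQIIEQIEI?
12! / (2! × 2! × 1! × 2! × 1! × 4!) = 2494800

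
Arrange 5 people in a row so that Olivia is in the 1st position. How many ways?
Fix one position: (5-1)! = 24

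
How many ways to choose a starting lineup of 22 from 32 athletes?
C(32,22) = 32!/(22!×10!) = 64512240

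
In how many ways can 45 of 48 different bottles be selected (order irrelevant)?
C(48,45) = 48!/(45!×3!) = 17296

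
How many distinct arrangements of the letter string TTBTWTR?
7! / (1! × 1! × 1! × 4!) = 210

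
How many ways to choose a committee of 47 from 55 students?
C(55,47) = 55!/(47!×8!) = 1217566350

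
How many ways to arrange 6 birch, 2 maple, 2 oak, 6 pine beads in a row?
16! / (6! × 2! × 2! × 6!) = 10090080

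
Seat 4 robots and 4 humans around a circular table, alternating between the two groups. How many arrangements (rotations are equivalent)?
Fix one of the robots: (4-1)! ways for the remaining robots, × 4! ways for the humans = 6 × 24 = 144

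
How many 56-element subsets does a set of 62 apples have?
C(62,56) = 62!/(56!×6!) = 61474519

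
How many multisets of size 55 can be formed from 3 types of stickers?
C(55+3-1, 3-1) = C(57, 2) = 1596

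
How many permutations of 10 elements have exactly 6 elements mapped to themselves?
Choose the 6 fixed points C(10,6) = 210, derange the rest: !4 = Σ_{j=0}^{4} (-1)^j·4!/j! = 24 - 24 + 12 - 4 + 1 = 9. Product = 210 × 9 = 1890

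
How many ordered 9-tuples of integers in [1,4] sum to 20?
Coefficient of x^20 in (x + x² + ... + x^4)^9. By inclusion-exclusion on dice exceeding 4: Σ_j (-1)^j C(9,j)·C(20-1-4j, 8) = C(9,0)·C(19,8) - C(9,1)·C(15,8) + C(9,2)·C(11,8) = 1·75582 - 9·6435 + 36·165 = 23607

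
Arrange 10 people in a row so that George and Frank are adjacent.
Treat as block: (10-1)! × 2! = 362880 × 2 = 725760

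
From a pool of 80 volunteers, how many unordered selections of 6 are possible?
C(80,6) = 80!/(6!×74!) = 300500200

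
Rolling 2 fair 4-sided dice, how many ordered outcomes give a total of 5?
Coefficient of x^5 in (x + x² + ... + x^4)^2. By inclusion-exclusion on dice exceeding 4: Σ_j (-1)^j C(2,j)·C(5-1-4j, 1) = C(2,0)·C(4,1) = 1·4 = 4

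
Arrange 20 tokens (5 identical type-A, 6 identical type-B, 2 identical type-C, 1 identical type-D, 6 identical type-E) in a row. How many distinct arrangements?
20! / (5! × 6! × 2! × 1! × 6!) = 19554575040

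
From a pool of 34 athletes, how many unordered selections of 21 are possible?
C(34,21) = 34!/(21!×13!) = 927983760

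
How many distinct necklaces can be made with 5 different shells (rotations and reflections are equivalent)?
(5-1)!/2 = 24/2 = 12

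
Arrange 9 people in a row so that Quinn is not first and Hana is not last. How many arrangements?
By inclusion-exclusion: 9! - 2×(9-1)! + (9-2)! = 362880 - 80640 + 5040 = 287280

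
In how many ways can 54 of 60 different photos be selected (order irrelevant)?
C(60,54) = 60!/(54!×6!) = 50063860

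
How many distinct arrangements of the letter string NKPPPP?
6! / (1! × 1! × 4!) = 30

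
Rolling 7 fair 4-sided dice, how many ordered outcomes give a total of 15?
Coefficient of x^15 in (x + x² + ... + x^4)^7. By inclusion-exclusion on dice exceeding 4: Σ_j (-1)^j C(7,j)·C(15-1-4j, 6) = C(7,0)·C(14,6) - C(7,1)·C(10,6) + C(7,2)·C(6,6) = 1·3003 - 7·210 + 21·1 = 1554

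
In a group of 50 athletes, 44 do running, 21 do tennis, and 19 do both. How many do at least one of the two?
|A∪B| = |A| + |B| - |A∩B| = 44 + 21 - 19 = 46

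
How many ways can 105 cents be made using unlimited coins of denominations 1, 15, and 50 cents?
Coefficient of x^105 in 1/(1-x^1) · 1/(1-x^15) · 1/(1-x^50). Case on j = number of 50-cent coins (j = 0..2); remainder r = 105 - 50j is made from {1,15} in ⌊r/15⌋+1 ways. r = 105, 55, 5 → 8 + 4 + 1 = 13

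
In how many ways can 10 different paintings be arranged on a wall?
10! = 3628800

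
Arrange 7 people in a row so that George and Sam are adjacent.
Treat as block: (7-1)! × 2! = 720 × 2 = 1440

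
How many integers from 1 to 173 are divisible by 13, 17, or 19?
⌊173/13⌋+⌊173/17⌋+⌊173/19⌋ - ⌊173/221⌋-⌊173/247⌋-⌊173/323⌋ + ⌊173/4199⌋ = 13+10+9 - 0-0-0 + 0 = 32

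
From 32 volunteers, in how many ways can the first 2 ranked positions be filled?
P(32,2) = 32!/(32-2)! = 992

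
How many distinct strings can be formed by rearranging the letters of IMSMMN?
6! / (1! × 1! × 1! × 3!) = 120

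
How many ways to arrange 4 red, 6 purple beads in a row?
10! / (4! × 6!) = 210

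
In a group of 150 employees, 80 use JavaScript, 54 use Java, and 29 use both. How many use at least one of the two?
|A∪B| = |A| + |B| - |A∩B| = 80 + 54 - 29 = 105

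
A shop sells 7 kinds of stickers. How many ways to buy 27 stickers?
C(27+7-1, 7-1) = C(33, 6) = 1107568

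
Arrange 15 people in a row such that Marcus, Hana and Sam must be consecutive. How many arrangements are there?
Treat the 3 as one block: (15-3+1)! × 3! = 6227020800 × 6 = 37362124800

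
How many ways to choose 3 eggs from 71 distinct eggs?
C(71,3) = 71!/(3!×68!) = 57155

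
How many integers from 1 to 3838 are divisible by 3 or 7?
⌊3838/3⌋ + ⌊3838/7⌋ - ⌊3838/21⌋ = 1279 + 548 - 182 = 1645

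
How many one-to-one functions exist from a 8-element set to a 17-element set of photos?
P(17,8) = 17!/(17-8)! = 980179200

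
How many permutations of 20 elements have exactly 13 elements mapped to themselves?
Choose the 13 fixed points C(20,13) = 77520, derange the rest: !7 = Σ_{j=0}^{7} (-1)^j·7!/j! = 5040 - 5040 + 2520 - 840 + 210 - 42 + 7 - 1 = 1854. Product = 77520 × 1854 = 143722080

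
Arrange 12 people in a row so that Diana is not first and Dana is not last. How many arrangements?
By inclusion-exclusion: 12! - 2×(12-1)! + (12-2)! = 479001600 - 79833600 + 3628800 = 402796800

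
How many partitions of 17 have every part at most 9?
Let r_j(i) = number of partitions of i into parts ≤ j, for i = 0..17. r_1(i) = 1 for all i; r_j(i) = r_{j-1}(i) + r_j(i-j). Rows j = 2..9: ≤2: 1 1 2 2 3 3 4 4 5 5 6 6 7 7 8 8 9 9; ≤3: 1 1 2 3 4 5 7 8 10 12 14 16 19 21 24 27 30 33; ≤4: 1 1 2 3 5 6 9 11 15 18 23 27 34 39 47 54 64 72; ≤5: 1 1 2 3 5 7 10 13 18 23 30 37 47 57 70 84 101 119; ≤6: 1 1 2 3 5 7 11 14 20 26 35 44 58 71 90 110 136 163; ≤7: 1 1 2 3 5 7 11 15 21 28 38 49 65 82 105 131 164 201; ≤8: 1 1 2 3 5 7 11 15 22 29 40 52 70 89 116 146 186 230; ≤9: 1 1 2 3 5 7 11 15 22 30 41 54 73 94 123 157 201 252. r_9(17) = 252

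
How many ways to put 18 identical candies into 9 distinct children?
C(18+9-1, 9-1) = C(26, 8) = 1562275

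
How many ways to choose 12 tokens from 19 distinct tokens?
C(19,12) = 19!/(12!×7!) = 50388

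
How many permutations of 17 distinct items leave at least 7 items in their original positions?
Exactly j fixed points: C(17,j)·!(17-j); sum over j ≥ 7 (derangement numbers via !m = (m-1)·(!(m-1) + !(m-2)): !0..!10 = 1, 0, 1, 2, 9, 44, 265, 1854, 14833, 133496, 1334961). Σ_{j=7}^{17} C(17,j)·!(17-j) = C(17,7)·!10 + C(17,8)·!9 + C(17,9)·!8 + C(17,10)·!7 + C(17,11)·!6 + C(17,12)·!5 + C(17,13)·!4 + C(17,14)·!3 + C(17,15)·!2 + C(17,16)·!1 + C(17,17)·!0 = 19448·1334961 + 24310·133496 + 24310·14833 + 19448·1854 + 12376·265 + 6188·44 + 2380·9 + 680·2 + 136·1 + 17·0 + 1·1 = 29607830939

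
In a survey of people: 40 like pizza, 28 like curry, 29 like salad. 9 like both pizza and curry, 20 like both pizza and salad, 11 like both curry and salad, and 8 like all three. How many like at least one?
|A∪B∪C| = 40+28+29-9-20-11+8 = 65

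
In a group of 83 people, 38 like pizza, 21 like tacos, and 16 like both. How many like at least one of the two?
|A∪B| = |A| + |B| - |A∩B| = 38 + 21 - 16 = 43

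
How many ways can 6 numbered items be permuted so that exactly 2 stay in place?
Choose the 2 fixed points C(6,2) = 15, derange the rest: !4 = Σ_{j=0}^{4} (-1)^j·4!/j! = 24 - 24 + 12 - 4 + 1 = 9. Product = 15 × 9 = 135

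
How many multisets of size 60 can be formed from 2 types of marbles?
C(60+2-1, 2-1) = C(61, 1) = 61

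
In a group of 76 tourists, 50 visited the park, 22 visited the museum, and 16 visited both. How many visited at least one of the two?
|A∪B| = |A| + |B| - |A∩B| = 50 + 22 - 16 = 56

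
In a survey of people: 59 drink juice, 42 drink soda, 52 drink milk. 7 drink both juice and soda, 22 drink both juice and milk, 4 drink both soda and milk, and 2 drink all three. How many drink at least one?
|A∪B∪C| = 59+42+52-7-22-4+2 = 122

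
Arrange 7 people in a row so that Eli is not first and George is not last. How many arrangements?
By inclusion-exclusion: 7! - 2×(7-1)! + (7-2)! = 5040 - 1440 + 120 = 3720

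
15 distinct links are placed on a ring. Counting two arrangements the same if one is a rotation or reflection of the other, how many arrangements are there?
(15-1)!/2 = 87178291200/2 = 43589145600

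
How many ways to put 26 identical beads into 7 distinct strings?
C(26+7-1, 7-1) = C(32, 6) = 906192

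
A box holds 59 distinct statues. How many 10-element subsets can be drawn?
C(59,10) = 59!/(10!×49!) = 62828356305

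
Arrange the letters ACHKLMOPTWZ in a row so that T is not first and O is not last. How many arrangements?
By inclusion-exclusion: 11! - 2×(11-1)! + (11-2)! = 39916800 - 7257600 + 362880 = 33022080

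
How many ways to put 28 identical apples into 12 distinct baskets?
C(28+12-1, 12-1) = C(39, 11) = 1676056044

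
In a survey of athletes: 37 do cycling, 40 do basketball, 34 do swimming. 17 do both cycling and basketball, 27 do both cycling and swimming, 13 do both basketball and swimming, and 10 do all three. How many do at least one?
|A∪B∪C| = 37+40+34-17-27-13+10 = 64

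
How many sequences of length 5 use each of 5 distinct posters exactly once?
5! = 120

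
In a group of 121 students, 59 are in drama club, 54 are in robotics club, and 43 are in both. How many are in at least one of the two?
|A∪B| = |A| + |B| - |A∩B| = 59 + 54 - 43 = 70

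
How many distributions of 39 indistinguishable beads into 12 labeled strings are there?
C(39+12-1, 12-1) = C(50, 11) = 37353738800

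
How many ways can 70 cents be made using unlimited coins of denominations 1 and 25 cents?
Coefficient of x^70 in 1/(1-x^1) · 1/(1-x^25). Use j coins of 25 for j = 0..⌊70/25⌋ = 2, the rest in 1s: 2 + 1 = 3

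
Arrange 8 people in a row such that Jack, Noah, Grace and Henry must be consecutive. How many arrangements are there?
Treat the 4 as one block: (8-4+1)! × 4! = 120 × 24 = 2880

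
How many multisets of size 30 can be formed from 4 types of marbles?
C(30+4-1, 4-1) = C(33, 3) = 5456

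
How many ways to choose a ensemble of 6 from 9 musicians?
C(9,6) = 9!/(6!×3!) = 84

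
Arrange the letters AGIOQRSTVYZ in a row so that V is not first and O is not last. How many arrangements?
By inclusion-exclusion: 11! - 2×(11-1)! + (11-2)! = 39916800 - 7257600 + 362880 = 33022080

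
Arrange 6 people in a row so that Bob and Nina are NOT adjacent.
Total - adjacent = 6! - (6-1)!×2 = 720 - 240 = 480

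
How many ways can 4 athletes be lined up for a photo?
4! = 24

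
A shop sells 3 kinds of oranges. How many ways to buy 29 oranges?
C(29+3-1, 3-1) = C(31, 2) = 465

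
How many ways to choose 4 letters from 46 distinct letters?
C(46,4) = 46!/(4!×42!) = 163185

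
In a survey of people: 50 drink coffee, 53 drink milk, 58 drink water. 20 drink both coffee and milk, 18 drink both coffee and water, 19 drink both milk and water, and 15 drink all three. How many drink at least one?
|A∪B∪C| = 50+53+58-20-18-19+15 = 119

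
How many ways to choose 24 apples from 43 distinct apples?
C(43,24) = 43!/(24!×19!) = 800472431850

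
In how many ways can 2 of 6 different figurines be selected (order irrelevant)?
C(6,2) = 6!/(2!×4!) = 15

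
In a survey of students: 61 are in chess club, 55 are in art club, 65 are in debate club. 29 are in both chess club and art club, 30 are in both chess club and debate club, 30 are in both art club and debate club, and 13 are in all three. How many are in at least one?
|A∪B∪C| = 61+55+65-29-30-30+13 = 105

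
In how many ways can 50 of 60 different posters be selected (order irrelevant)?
C(60,50) = 60!/(50!×10!) = 75394027566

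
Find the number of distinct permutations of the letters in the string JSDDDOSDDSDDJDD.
15! / (1! × 2! × 3! × 9!) = 300300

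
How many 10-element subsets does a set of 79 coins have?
C(79,10) = 79!/(10!×69!) = 1440680596355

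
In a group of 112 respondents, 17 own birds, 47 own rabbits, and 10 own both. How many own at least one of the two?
|A∪B| = |A| + |B| - |A∩B| = 17 + 47 - 10 = 54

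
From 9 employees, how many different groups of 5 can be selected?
C(9,5) = 9!/(5!×4!) = 126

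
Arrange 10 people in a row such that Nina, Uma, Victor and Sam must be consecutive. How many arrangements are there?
Treat the 4 as one block: (10-4+1)! × 4! = 5040 × 24 = 120960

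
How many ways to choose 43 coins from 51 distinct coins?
C(51,43) = 51!/(43!×8!) = 636763050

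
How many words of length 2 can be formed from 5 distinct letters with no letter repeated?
P(5,2) = 5!/(5-2)! = 20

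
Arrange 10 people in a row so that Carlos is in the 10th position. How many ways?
Fix one position: (10-1)! = 362880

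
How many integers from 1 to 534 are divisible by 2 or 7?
⌊534/2⌋ + ⌊534/7⌋ - ⌊534/14⌋ = 267 + 76 - 38 = 305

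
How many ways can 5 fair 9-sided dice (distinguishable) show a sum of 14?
Coefficient of x^14 in (x + x² + ... + x^9)^5. By inclusion-exclusion on dice exceeding 9: Σ_j (-1)^j C(5,j)·C(14-1-9j, 4) = C(5,0)·C(13,4) - C(5,1)·C(4,4) = 1·715 - 5·1 = 710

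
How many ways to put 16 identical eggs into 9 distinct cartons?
C(16+9-1, 9-1) = C(24, 8) = 735471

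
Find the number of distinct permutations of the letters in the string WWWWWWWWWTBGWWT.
15! / (11! × 1! × 2! × 1!) = 16380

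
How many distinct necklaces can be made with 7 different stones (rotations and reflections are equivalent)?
(7-1)!/2 = 720/2 = 360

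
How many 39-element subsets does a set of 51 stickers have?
C(51,39) = 51!/(39!×12!) = 158753389900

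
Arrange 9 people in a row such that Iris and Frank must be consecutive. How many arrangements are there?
Treat the 2 as one block: (9-2+1)! × 2! = 40320 × 2 = 80640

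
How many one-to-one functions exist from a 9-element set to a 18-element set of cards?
P(18,9) = 18!/(18-9)! = 17643225600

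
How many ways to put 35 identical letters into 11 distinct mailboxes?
C(35+11-1, 11-1) = C(45, 10) = 3190187286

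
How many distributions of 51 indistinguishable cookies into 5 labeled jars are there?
C(51+5-1, 5-1) = C(55, 4) = 341055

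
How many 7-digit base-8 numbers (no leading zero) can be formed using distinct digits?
First digit: 7 choices (nonzero). Then descending: 7 × 7 × 6 × 5 × 4 × 3 × 2 = 35280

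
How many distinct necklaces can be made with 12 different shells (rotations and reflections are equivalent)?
(12-1)!/2 = 39916800/2 = 19958400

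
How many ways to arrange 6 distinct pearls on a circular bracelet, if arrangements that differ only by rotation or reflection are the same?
(6-1)!/2 = 120/2 = 60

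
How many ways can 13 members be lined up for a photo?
13! = 6227020800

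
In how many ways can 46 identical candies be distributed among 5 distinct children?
C(46+5-1, 5-1) = C(50, 4) = 230300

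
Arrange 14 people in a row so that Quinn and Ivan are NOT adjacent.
Total - adjacent = 14! - (14-1)!×2 = 87178291200 - 12454041600 = 74724249600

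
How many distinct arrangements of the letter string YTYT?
4! / (2! × 2!) = 6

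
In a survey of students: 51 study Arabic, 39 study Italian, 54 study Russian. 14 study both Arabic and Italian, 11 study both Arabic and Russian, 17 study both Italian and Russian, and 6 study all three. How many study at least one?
|A∪B∪C| = 51+39+54-14-11-17+6 = 108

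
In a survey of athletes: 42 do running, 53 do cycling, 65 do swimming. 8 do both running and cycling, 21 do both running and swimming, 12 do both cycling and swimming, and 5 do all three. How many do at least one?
|A∪B∪C| = 42+53+65-8-21-12+5 = 124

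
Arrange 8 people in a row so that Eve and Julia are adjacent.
Treat as block: (8-1)! × 2! = 5040 × 2 = 10080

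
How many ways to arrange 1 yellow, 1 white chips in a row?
2! / (1! × 1!) = 2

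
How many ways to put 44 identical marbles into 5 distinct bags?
C(44+5-1, 5-1) = C(48, 4) = 194580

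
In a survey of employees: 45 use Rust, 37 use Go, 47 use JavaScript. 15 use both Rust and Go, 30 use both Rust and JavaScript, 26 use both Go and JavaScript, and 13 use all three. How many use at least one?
|A∪B∪C| = 45+37+47-15-30-26+13 = 71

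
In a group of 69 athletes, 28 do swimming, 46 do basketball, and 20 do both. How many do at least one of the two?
|A∪B| = |A| + |B| - |A∩B| = 28 + 46 - 20 = 54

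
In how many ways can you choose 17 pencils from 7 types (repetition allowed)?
C(17+7-1, 7-1) = C(23, 6) = 100947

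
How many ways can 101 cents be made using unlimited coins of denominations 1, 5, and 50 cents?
Coefficient of x^101 in 1/(1-x^1) · 1/(1-x^5) · 1/(1-x^50). Case on j = number of 50-cent coins (j = 0..2); remainder r = 101 - 50j is made from {1,5} in ⌊r/5⌋+1 ways. r = 101, 51, 1 → 21 + 11 + 1 = 33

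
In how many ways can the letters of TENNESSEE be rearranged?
9! / (1! × 4! × 2! × 2!) = 3780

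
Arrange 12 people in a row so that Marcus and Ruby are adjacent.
Treat as block: (12-1)! × 2! = 39916800 × 2 = 79833600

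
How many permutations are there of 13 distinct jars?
13! = 6227020800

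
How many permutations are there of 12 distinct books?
12! = 479001600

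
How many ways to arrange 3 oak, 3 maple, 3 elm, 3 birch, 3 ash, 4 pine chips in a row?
19! / (3! × 3! × 3! × 3! × 3! × 4!) = 651819168000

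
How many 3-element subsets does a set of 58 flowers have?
C(58,3) = 58!/(3!×55!) = 30856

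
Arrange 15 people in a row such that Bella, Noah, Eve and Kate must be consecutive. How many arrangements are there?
Treat the 4 as one block: (15-4+1)! × 4! = 479001600 × 24 = 11496038400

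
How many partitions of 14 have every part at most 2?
Let r_j(i) = number of partitions of i into parts ≤ j, for i = 0..14. r_1(i) = 1 for all i; r_j(i) = r_{j-1}(i) + r_j(i-j). Rows j = 2..2: ≤2: 1 1 2 2 3 3 4 4 5 5 6 6 7 7 8. r_2(14) = 8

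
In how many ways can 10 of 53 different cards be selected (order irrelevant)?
C(53,10) = 53!/(10!×43!) = 19499099620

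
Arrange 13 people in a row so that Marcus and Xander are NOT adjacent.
Total - adjacent = 13! - (13-1)!×2 = 6227020800 - 958003200 = 5269017600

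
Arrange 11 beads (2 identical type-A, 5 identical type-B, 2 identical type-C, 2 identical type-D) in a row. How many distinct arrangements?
11! / (2! × 5! × 2! × 2!) = 41580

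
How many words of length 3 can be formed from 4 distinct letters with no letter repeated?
P(4,3) = 4!/(4-3)! = 24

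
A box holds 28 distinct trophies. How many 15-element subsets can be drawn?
C(28,15) = 28!/(15!×13!) = 37442160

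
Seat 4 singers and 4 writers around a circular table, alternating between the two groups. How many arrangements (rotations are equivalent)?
Fix one of the singers: (4-1)! ways for the remaining singers, × 4! ways for the writers = 6 × 24 = 144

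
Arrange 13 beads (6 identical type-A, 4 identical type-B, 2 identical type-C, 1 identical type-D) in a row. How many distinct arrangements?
13! / (6! × 4! × 2! × 1!) = 180180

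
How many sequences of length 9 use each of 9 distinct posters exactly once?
9! = 362880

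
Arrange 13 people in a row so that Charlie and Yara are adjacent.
Treat as block: (13-1)! × 2! = 479001600 × 2 = 958003200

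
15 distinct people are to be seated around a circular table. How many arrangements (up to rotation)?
Circular: fix one position, arrange the rest. (15-1)! = 87178291200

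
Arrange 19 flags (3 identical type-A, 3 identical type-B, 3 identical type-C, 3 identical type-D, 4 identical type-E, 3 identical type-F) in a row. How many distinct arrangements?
19! / (3! × 3! × 3! × 3! × 4! × 3!) = 651819168000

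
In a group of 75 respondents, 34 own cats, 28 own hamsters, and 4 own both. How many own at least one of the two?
|A∪B| = |A| + |B| - |A∩B| = 34 + 28 - 4 = 58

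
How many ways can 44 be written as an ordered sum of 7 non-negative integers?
C(44+7-1, 7-1) = C(50, 6) = 15890700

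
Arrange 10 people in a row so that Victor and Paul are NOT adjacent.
Total - adjacent = 10! - (10-1)!×2 = 3628800 - 725760 = 2903040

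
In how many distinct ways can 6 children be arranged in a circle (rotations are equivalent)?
Circular: fix one position, arrange the rest. (6-1)! = 120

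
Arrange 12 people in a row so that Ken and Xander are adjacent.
Treat as block: (12-1)! × 2! = 39916800 × 2 = 79833600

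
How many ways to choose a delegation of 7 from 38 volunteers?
C(38,7) = 38!/(7!×31!) = 12620256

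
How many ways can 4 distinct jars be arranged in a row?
4! = 24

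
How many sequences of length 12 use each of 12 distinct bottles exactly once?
12! = 479001600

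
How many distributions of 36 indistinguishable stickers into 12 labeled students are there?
C(36+12-1, 12-1) = C(47, 11) = 17417133617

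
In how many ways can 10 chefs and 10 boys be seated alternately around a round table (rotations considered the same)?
Fix one of the chefs: (10-1)! ways for the remaining chefs, × 10! ways for the boys = 362880 × 3628800 = 1316818944000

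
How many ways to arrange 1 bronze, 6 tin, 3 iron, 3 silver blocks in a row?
13! / (1! × 6! × 3! × 3!) = 240240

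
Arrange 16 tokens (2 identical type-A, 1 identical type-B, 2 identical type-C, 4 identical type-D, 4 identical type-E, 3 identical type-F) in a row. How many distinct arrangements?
16! / (2! × 1! × 2! × 4! × 4! × 3!) = 1513512000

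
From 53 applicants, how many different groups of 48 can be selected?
C(53,48) = 53!/(48!×5!) = 2869685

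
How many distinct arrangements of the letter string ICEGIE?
6! / (2! × 2! × 1! × 1!) = 180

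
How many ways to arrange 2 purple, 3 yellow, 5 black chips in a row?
10! / (2! × 3! × 5!) = 2520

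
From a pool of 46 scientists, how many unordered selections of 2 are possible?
C(46,2) = 46!/(2!×44!) = 1035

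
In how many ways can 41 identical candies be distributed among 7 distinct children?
C(41+7-1, 7-1) = C(47, 6) = 10737573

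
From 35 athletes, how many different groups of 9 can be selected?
C(35,9) = 35!/(9!×26!) = 70607460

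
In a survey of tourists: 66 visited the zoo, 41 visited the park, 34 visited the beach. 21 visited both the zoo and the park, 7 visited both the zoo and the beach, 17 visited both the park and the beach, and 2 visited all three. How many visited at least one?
|A∪B∪C| = 66+41+34-21-7-17+2 = 98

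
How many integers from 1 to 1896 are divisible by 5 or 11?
⌊1896/5⌋ + ⌊1896/11⌋ - ⌊1896/55⌋ = 379 + 172 - 34 = 517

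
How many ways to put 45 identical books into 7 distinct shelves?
C(45+7-1, 7-1) = C(51, 6) = 18009460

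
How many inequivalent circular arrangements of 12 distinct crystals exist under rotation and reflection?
(12-1)!/2 = 39916800/2 = 19958400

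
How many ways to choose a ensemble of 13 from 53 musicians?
C(53,13) = 53!/(13!×40!) = 841392966470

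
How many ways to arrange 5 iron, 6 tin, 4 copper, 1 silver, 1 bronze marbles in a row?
17! / (5! × 6! × 4! × 1! × 1!) = 171531360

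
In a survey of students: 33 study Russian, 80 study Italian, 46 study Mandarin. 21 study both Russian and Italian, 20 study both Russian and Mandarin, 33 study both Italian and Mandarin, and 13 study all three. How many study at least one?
|A∪B∪C| = 33+80+46-21-20-33+13 = 98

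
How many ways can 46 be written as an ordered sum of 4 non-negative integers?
C(46+4-1, 4-1) = C(49, 3) = 18424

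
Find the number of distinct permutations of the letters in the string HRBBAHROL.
9! / (1! × 1! × 2! × 2! × 2! × 1!) = 45360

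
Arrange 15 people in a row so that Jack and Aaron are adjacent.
Treat as block: (15-1)! × 2! = 87178291200 × 2 = 174356582400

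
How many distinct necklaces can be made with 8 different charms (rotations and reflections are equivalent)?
(8-1)!/2 = 5040/2 = 2520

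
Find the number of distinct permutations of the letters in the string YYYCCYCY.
8! / (3! × 5!) = 56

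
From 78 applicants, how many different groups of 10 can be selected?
C(78,10) = 78!/(10!×68!) = 1258315963905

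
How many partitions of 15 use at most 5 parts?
By conjugation, equals partitions of 15 into parts ≤ 5. Let r_j(i) = number of partitions of i into parts ≤ j, for i = 0..15. r_1(i) = 1 for all i; r_j(i) = r_{j-1}(i) + r_j(i-j). Rows j = 2..5: ≤2: 1 1 2 2 3 3 4 4 5 5 6 6 7 7 8 8; ≤3: 1 1 2 3 4 5 7 8 10 12 14 16 19 21 24 27; ≤4: 1 1 2 3 5 6 9 11 15 18 23 27 34 39 47 54; ≤5: 1 1 2 3 5 7 10 13 18 23 30 37 47 57 70 84. r_5(15) = 84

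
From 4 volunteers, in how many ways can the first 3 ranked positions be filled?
P(4,3) = 4!/(4-3)! = 24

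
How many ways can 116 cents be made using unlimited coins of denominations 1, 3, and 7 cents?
Coefficient of x^116 in 1/(1-x^1) · 1/(1-x^3) · 1/(1-x^7). Case on j = number of 7-cent coins (j = 0..16); remainder r = 116 - 7j is made from {1,3} in ⌊r/3⌋+1 ways. r = 116, 109, 102, 95, 88, 81, 74, 67, 60, 53, 46, 39, 32, 25, 18, 11, 4 → 39 + 37 + 35 + 32 + 30 + 28 + 25 + 23 + 21 + 18 + 16 + 14 + 11 + 9 + 7 + 4 + 2 = 351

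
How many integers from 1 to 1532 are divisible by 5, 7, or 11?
⌊1532/5⌋+⌊1532/7⌋+⌊1532/11⌋ - ⌊1532/35⌋-⌊1532/55⌋-⌊1532/77⌋ + ⌊1532/385⌋ = 306+218+139 - 43-27-19 + 3 = 577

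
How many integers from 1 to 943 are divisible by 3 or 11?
⌊943/3⌋ + ⌊943/11⌋ - ⌊943/33⌋ = 314 + 85 - 28 = 371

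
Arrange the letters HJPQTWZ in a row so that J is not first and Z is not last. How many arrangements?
By inclusion-exclusion: 7! - 2×(7-1)! + (7-2)! = 5040 - 1440 + 120 = 3720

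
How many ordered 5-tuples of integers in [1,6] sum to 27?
Coefficient of x^27 in (x + x² + ... + x^6)^5. By inclusion-exclusion on dice exceeding 6: Σ_j (-1)^j C(5,j)·C(27-1-6j, 4) = C(5,0)·C(26,4) - C(5,1)·C(20,4) + C(5,2)·C(14,4) - C(5,3)·C(8,4) = 1·14950 - 5·4845 + 10·1001 - 10·70 = 35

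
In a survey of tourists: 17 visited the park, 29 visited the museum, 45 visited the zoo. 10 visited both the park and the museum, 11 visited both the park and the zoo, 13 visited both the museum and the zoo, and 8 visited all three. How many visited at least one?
|A∪B∪C| = 17+29+45-10-11-13+8 = 65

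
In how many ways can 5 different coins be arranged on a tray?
5! = 120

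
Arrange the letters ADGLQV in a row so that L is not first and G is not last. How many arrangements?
By inclusion-exclusion: 6! - 2×(6-1)! + (6-2)! = 720 - 240 + 24 = 504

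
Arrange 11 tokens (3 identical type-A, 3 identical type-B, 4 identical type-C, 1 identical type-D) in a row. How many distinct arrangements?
11! / (3! × 3! × 4! × 1!) = 46200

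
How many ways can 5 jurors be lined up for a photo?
5! = 120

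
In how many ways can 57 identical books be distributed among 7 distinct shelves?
C(57+7-1, 7-1) = C(63, 6) = 67945521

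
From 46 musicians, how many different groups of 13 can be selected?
C(46,13) = 46!/(13!×33!) = 101766230790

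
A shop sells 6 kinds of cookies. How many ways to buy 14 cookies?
C(14+6-1, 6-1) = C(19, 5) = 11628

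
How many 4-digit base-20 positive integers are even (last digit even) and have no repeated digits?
Last∈{0,2,4,6,8,10,12,14,16,18}. Last=0: 5814. Last nonzero: 9×18×P(18,2) = 49572. Total = 55386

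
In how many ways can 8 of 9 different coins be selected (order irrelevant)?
C(9,8) = 9!/(8!×1!) = 9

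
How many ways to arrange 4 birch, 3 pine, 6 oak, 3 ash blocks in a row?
16! / (4! × 3! × 6! × 3!) = 33633600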